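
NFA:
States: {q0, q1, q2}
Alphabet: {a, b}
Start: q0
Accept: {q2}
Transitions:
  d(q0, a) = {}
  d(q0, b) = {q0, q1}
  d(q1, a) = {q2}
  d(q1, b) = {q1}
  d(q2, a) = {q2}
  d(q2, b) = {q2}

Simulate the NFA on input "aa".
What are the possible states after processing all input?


Start: {q0}
  --a--> {}
  --a--> {}

{} (empty set, no valid transitions)


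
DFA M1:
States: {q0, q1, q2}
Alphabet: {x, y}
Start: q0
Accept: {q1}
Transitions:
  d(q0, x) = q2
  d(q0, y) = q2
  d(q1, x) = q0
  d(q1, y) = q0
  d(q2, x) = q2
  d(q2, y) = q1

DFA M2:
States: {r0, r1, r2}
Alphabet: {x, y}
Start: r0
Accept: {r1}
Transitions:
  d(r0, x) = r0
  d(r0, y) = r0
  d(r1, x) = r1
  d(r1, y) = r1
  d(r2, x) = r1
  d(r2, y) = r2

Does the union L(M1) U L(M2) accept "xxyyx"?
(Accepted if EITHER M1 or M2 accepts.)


M1: final=q2 accepted=False
M2: final=r0 accepted=False

No, union rejects (neither accepts)


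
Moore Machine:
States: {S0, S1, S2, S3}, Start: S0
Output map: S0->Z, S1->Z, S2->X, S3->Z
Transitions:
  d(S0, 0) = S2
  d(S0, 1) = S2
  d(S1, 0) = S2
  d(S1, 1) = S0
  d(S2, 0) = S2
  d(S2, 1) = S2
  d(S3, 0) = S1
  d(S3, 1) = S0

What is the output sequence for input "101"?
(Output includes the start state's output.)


Start: S0 (output Z)
  --1--> S2 (output X)
  --0--> S2 (output X)
  --1--> S2 (output X)

"ZXXX"


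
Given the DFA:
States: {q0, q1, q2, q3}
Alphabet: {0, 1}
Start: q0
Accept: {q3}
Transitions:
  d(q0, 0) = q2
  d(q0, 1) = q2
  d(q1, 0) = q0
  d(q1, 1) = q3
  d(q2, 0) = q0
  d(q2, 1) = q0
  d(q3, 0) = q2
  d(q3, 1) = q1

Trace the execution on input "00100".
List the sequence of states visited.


Input: 00100
d(q0, 0) = q2
d(q2, 0) = q0
d(q0, 1) = q2
d(q2, 0) = q0
d(q0, 0) = q2


q0 -> q2 -> q0 -> q2 -> q0 -> q2


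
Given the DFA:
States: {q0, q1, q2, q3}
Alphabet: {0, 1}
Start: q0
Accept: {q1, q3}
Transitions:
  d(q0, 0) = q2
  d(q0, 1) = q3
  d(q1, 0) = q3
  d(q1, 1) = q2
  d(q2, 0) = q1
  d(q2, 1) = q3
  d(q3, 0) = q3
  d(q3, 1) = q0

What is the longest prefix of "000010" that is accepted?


Run the DFA, marking each prefix where the state is accepting:
  "" -> q0 [reject]
  "0" -> q2 [reject]
  "00" -> q1 [accept]
  "000" -> q3 [accept]
  "0000" -> q3 [accept]
  "00001" -> q0 [reject]
  "000010" -> q2 [reject]

"0000"


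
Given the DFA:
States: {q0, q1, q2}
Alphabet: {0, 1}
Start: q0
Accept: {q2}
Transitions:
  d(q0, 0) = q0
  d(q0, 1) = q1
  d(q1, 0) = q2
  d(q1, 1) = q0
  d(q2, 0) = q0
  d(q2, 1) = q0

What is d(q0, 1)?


Looking up transition d(q0, 1)

q1


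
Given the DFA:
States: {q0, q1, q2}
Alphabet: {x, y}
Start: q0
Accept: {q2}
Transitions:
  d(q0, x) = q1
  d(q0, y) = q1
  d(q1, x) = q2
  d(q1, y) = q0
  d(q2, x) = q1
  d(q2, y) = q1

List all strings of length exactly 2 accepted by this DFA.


All strings of length 2: 4 total
Accepted: 2

"xx", "yx"


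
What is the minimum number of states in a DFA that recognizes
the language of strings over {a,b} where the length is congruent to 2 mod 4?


States track (length) mod 4.
Need 4 states: one per remainder 0..3; accept = remainder 2.

4


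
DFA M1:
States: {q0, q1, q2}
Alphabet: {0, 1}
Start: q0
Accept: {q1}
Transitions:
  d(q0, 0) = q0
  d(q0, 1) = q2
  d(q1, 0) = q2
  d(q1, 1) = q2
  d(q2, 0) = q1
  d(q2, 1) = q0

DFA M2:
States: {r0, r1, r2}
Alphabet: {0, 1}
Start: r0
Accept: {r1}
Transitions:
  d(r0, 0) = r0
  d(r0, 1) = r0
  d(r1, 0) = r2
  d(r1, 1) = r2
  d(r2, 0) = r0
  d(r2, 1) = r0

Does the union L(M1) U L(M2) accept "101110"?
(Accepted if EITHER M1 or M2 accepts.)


M1: final=q1 accepted=True
M2: final=r0 accepted=False

Yes, union accepts


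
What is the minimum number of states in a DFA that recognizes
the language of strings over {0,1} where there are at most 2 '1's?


States: count = 0, 1, ..., 2 (all accepting; 3 states), plus a dead state for count > 2.
Total: 3 + 1 = 4.

4


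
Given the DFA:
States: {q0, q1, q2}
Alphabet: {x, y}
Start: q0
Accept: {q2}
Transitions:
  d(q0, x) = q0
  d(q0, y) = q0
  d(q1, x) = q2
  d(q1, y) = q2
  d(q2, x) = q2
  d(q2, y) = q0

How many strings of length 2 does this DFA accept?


Enumerating all length-2 strings:
  "xx" -> q0 [reject]
  "xy" -> q0 [reject]
  "yx" -> q0 [reject]
  "yy" -> q0 [reject]

0 out of 4


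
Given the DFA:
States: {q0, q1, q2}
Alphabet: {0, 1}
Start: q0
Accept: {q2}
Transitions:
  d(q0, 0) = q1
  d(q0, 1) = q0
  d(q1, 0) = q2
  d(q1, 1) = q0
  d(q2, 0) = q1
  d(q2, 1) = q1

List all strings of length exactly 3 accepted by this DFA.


All strings of length 3: 8 total
Accepted: 1

"100"


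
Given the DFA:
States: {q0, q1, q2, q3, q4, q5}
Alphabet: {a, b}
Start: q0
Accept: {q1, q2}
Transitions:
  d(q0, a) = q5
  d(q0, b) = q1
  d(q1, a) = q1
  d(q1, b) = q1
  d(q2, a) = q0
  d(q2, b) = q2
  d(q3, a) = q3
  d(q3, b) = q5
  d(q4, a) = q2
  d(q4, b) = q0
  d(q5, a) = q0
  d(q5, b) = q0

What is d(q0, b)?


Looking up transition d(q0, b)

q1


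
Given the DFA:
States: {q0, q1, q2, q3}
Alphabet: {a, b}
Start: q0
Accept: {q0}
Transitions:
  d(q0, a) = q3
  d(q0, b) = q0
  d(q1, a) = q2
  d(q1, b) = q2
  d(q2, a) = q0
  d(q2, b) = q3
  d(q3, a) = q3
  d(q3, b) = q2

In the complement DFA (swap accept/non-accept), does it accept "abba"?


Trace: q0 -> q3 -> q2 -> q3 -> q3
Final: q3
Original accept: {q0}
Complement: q3 is not in original accept

Yes, complement accepts (original rejects)


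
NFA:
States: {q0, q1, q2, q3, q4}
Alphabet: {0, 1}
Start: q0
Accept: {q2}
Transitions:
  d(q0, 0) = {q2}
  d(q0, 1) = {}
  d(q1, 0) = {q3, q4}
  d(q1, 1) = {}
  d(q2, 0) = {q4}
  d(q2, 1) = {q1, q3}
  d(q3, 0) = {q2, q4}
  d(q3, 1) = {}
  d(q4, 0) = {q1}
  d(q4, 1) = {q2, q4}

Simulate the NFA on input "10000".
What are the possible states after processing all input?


Start: {q0}
  --1--> {}
  --0--> {}
  --0--> {}
  --0--> {}
  --0--> {}

{} (empty set, no valid transitions)


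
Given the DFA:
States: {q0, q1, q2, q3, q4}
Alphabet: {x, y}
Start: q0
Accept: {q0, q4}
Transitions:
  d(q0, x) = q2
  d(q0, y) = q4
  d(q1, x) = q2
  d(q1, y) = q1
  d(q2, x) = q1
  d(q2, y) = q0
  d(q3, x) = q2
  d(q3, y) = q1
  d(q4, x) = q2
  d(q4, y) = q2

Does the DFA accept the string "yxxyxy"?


Trace: q0 -> q4 -> q2 -> q1 -> q1 -> q2 -> q0
Final state: q0
Accept states: {q0, q4}

Yes, accepted (final state q0 is an accept state)


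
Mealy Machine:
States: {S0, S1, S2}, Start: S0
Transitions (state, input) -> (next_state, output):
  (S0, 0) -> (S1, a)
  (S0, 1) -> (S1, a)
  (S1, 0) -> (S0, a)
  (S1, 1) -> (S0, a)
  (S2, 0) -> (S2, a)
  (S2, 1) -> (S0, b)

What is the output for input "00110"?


Step-by-step:
  (S0, 0) -> (S1, a)
  (S1, 0) -> (S0, a)
  (S0, 1) -> (S1, a)
  (S1, 1) -> (S0, a)
  (S0, 0) -> (S1, a)

"aaaaa"


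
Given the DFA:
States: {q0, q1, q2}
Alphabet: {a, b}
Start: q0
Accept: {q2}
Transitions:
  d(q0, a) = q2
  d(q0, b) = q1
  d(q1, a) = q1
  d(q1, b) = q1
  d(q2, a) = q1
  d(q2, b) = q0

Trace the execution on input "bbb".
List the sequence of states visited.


Input: bbb
d(q0, b) = q1
d(q1, b) = q1
d(q1, b) = q1


q0 -> q1 -> q1 -> q1


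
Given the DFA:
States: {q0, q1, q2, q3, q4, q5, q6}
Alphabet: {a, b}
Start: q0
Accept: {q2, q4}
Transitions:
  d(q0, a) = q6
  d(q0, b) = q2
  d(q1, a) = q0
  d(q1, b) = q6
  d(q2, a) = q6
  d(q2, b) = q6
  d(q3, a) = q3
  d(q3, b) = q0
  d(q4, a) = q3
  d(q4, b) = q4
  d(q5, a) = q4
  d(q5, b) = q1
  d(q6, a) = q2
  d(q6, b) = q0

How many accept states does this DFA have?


Accept states listed: {q2, q4}
Counting: q2(1) q4(2)

2


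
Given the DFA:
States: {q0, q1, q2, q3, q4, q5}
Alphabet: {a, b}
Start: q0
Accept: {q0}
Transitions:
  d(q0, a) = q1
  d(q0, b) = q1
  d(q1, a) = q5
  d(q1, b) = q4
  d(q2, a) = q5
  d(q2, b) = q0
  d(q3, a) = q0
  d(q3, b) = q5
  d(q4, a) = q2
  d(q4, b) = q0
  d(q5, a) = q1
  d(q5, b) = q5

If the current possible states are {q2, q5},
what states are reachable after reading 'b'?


Apply transition on 'b' from each current state:
  d(q2, b) = q0
  d(q5, b) = q5

{q0, q5}


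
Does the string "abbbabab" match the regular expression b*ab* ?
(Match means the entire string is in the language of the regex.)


|string| = 8; first = 'a'; last = 'b'

No, "abbbabab" does not match b*ab*


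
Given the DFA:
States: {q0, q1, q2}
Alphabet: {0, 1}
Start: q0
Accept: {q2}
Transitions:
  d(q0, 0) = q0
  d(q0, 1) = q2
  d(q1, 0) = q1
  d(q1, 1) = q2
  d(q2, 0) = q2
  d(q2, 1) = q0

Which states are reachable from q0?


BFS from q0:
  layer 0: {q0}
  layer 1: {q2}

{q0, q2}


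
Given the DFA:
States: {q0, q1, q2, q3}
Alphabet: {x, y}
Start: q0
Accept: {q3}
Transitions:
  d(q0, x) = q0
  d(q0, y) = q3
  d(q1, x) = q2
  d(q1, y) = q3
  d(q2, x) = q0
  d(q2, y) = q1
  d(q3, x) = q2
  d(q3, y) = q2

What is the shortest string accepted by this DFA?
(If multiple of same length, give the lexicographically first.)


BFS by string length (lex-first path to each state shown):
  len 0: q0<-""
  len 1: q0<-"x", q3<-"y"
Found accept state at length 1.

"y"


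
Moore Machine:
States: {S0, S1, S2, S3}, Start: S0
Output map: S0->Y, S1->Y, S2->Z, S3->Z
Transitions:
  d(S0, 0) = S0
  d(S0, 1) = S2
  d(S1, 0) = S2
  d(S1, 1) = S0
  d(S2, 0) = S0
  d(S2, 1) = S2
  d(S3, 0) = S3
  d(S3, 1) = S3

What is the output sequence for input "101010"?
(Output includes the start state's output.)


Start: S0 (output Y)
  --1--> S2 (output Z)
  --0--> S0 (output Y)
  --1--> S2 (output Z)
  --0--> S0 (output Y)
  --1--> S2 (output Z)
  --0--> S0 (output Y)

"YZYZYZY"


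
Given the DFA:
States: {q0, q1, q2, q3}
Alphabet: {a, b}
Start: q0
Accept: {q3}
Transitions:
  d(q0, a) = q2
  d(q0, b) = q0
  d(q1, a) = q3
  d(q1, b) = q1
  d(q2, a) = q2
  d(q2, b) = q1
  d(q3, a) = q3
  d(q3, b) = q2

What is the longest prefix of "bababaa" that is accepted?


Run the DFA, marking each prefix where the state is accepting:
  "" -> q0 [reject]
  "b" -> q0 [reject]
  "ba" -> q2 [reject]
  "bab" -> q1 [reject]
  "baba" -> q3 [accept]
  "babab" -> q2 [reject]
  "bababa" -> q2 [reject]
  "bababaa" -> q2 [reject]

"baba"


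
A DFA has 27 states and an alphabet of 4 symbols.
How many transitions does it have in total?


Each state has exactly one transition per symbol.
27 * 4 = 108

108


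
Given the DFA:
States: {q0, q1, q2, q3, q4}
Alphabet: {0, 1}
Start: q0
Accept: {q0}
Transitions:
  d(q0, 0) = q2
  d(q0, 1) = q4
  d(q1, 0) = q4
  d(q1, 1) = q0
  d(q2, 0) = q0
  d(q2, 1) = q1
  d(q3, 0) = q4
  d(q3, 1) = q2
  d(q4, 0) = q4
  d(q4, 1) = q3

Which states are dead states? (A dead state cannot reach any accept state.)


Forward reachability from each state:
  q0 -> reaches accept state q0 (live)
  q1 -> reaches accept state q0 (live)
  q2 -> reaches accept state q0 (live)
  q3 -> reaches accept state q0 (live)
  q4 -> reaches accept state q0 (live)

None (all states can reach an accept state)


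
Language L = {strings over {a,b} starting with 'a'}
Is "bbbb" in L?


first symbol = 'b'

No, "bbbb" is not in L


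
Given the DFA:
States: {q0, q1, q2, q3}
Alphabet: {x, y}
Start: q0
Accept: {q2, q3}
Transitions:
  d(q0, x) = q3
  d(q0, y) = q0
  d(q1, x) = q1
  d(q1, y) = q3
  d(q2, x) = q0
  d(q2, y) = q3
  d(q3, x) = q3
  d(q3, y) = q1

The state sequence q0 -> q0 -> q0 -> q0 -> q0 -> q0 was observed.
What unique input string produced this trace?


Trace back each transition to find the symbol:
  q0 --[y]--> q0
  q0 --[y]--> q0
  q0 --[y]--> q0
  q0 --[y]--> q0
  q0 --[y]--> q0

"yyyyy"


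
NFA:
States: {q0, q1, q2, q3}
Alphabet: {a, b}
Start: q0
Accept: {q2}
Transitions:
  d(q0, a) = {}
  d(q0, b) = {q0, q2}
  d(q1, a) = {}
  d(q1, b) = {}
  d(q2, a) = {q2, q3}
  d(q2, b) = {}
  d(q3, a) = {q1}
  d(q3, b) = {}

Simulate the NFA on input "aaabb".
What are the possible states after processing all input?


Start: {q0}
  --a--> {}
  --a--> {}
  --a--> {}
  --b--> {}
  --b--> {}

{} (empty set, no valid transitions)


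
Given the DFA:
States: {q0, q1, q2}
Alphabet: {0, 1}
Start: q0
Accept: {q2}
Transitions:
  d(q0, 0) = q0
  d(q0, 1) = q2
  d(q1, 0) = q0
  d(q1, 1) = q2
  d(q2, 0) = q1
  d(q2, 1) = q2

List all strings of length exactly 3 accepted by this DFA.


All strings of length 3: 8 total
Accepted: 4

"001", "011", "101", "111"


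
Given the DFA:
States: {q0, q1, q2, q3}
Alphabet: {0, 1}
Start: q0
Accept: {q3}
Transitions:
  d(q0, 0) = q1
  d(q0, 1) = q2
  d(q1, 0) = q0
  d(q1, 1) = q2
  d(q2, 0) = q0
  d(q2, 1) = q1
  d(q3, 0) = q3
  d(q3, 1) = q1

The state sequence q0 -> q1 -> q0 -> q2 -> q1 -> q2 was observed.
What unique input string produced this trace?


Trace back each transition to find the symbol:
  q0 --[0]--> q1
  q1 --[0]--> q0
  q0 --[1]--> q2
  q2 --[1]--> q1
  q1 --[1]--> q2

"00111"


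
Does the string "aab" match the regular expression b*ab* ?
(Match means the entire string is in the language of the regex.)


|string| = 3; first = 'a'; last = 'b'

No, "aab" does not match b*ab*


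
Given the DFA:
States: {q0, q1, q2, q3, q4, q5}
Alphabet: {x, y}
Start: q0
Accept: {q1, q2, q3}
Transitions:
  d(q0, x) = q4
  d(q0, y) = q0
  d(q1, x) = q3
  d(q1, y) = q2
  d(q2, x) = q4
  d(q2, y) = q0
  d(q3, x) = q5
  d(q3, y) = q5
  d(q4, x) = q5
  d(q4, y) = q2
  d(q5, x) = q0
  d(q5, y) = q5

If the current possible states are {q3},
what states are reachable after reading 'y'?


Apply transition on 'y' from each current state:
  d(q3, y) = q5

{q5}


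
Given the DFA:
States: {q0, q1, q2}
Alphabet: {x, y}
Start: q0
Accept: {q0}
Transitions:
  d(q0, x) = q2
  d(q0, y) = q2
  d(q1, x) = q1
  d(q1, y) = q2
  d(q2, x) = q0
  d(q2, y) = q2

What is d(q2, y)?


Looking up transition d(q2, y)

q2


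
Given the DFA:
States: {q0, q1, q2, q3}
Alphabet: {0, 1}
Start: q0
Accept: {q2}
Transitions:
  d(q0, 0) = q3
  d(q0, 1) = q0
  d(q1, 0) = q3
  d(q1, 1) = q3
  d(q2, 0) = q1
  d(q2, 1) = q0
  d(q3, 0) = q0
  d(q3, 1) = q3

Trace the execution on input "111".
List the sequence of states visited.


Input: 111
d(q0, 1) = q0
d(q0, 1) = q0
d(q0, 1) = q0


q0 -> q0 -> q0 -> q0


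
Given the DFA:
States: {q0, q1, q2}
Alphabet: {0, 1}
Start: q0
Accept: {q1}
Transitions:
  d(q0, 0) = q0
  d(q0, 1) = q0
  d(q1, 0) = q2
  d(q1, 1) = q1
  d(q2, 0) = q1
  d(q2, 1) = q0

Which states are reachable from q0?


BFS from q0:
  layer 0: {q0}

{q0}


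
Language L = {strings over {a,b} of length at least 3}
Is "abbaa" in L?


length = 5

Yes, "abbaa" is in L


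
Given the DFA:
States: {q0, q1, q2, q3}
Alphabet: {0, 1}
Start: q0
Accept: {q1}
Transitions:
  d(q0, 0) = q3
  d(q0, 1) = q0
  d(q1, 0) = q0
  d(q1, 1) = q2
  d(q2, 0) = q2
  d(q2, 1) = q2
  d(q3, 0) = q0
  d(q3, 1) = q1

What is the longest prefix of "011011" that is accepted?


Run the DFA, marking each prefix where the state is accepting:
  "" -> q0 [reject]
  "0" -> q3 [reject]
  "01" -> q1 [accept]
  "011" -> q2 [reject]
  "0110" -> q2 [reject]
  "01101" -> q2 [reject]
  "011011" -> q2 [reject]

"01"


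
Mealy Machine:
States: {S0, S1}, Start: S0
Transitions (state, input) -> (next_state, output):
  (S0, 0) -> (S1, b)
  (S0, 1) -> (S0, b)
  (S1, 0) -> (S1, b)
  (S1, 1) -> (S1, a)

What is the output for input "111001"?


Step-by-step:
  (S0, 1) -> (S0, b)
  (S0, 1) -> (S0, b)
  (S0, 1) -> (S0, b)
  (S0, 0) -> (S1, b)
  (S1, 0) -> (S1, b)
  (S1, 1) -> (S1, a)

"bbbbba"


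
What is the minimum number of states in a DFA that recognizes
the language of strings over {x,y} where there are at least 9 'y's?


States: count = 0, 1, ..., 8, and a final '>= 9' state.
Total: 9 + 1 = 10. Accept = '>= 9' state.

10


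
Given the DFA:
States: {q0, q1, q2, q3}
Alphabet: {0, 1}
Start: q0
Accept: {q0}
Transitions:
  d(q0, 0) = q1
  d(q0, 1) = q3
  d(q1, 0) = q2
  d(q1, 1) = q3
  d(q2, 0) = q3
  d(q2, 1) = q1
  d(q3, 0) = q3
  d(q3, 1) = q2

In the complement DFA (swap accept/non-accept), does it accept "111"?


Trace: q0 -> q3 -> q2 -> q1
Final: q1
Original accept: {q0}
Complement: q1 is not in original accept

Yes, complement accepts (original rejects)


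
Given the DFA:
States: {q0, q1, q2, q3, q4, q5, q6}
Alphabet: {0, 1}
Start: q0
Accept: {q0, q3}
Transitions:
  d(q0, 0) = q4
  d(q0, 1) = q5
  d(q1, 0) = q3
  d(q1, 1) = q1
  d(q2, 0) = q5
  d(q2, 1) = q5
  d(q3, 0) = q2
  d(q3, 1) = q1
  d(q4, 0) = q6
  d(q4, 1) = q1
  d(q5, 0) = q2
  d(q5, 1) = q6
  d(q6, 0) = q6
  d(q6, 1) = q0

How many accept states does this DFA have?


Accept states listed: {q0, q3}
Counting: q0(1) q3(2)

2


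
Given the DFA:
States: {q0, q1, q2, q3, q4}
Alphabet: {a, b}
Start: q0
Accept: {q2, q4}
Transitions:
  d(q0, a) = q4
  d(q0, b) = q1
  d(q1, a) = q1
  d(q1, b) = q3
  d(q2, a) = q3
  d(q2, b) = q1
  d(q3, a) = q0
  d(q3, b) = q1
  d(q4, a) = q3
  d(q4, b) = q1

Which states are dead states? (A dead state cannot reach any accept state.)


Forward reachability from each state:
  q0 -> reaches accept state q4 (live)
  q1 -> reaches accept state q4 (live)
  q2 -> reaches accept state q2 (live)
  q3 -> reaches accept state q4 (live)
  q4 -> reaches accept state q4 (live)

None (all states can reach an accept state)


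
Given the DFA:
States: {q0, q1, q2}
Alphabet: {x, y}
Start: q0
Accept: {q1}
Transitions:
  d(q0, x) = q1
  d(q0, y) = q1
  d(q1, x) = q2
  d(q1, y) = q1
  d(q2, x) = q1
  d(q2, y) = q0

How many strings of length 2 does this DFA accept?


Enumerating all length-2 strings:
  "xx" -> q2 [reject]
  "xy" -> q1 [accept]
  "yx" -> q2 [reject]
  "yy" -> q1 [accept]

2 out of 4


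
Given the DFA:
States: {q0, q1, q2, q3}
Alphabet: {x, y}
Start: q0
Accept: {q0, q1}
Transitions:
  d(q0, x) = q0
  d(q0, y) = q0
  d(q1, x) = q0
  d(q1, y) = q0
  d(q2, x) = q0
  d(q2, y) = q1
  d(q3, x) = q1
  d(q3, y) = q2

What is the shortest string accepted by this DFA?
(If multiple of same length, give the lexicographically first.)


BFS by string length (lex-first path to each state shown):
  len 0: q0<-""
Found accept state at length 0.

"" (empty string)


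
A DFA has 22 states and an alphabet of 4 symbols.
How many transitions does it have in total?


Each state has exactly one transition per symbol.
22 * 4 = 88

88


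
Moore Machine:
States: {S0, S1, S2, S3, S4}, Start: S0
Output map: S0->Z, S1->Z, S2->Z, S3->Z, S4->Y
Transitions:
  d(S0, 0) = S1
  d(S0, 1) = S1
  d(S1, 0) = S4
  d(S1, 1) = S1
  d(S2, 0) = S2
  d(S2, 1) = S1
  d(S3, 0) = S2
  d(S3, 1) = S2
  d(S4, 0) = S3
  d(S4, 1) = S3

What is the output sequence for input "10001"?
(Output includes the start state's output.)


Start: S0 (output Z)
  --1--> S1 (output Z)
  --0--> S4 (output Y)
  --0--> S3 (output Z)
  --0--> S2 (output Z)
  --1--> S1 (output Z)

"ZZYZZZ"


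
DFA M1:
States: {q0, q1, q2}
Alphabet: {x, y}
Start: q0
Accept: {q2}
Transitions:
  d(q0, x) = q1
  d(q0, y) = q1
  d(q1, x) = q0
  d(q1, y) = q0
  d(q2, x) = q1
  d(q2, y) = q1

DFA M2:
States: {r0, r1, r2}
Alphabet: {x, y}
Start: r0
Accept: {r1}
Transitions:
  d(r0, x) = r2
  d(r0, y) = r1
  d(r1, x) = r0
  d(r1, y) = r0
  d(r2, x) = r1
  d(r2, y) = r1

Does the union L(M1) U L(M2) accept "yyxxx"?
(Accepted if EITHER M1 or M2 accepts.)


M1: final=q1 accepted=False
M2: final=r0 accepted=False

No, union rejects (neither accepts)


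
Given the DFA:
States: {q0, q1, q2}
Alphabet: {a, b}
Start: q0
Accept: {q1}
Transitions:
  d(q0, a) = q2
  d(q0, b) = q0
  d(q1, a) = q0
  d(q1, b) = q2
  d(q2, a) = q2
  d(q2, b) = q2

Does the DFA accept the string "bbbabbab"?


Trace: q0 -> q0 -> q0 -> q0 -> q2 -> q2 -> q2 -> q2 -> q2
Final state: q2
Accept states: {q1}

No, rejected (final state q2 is not an accept state)


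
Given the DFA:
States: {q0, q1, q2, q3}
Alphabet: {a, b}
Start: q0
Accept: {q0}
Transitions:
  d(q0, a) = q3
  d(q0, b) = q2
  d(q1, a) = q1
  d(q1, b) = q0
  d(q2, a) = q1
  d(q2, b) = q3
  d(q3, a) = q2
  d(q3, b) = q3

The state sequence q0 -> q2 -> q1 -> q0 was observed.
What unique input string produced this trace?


Trace back each transition to find the symbol:
  q0 --[b]--> q2
  q2 --[a]--> q1
  q1 --[b]--> q0

"bab"


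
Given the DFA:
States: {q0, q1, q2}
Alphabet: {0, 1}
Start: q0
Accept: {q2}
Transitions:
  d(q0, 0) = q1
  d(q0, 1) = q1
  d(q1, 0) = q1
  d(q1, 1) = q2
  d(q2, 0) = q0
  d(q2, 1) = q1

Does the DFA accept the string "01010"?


Trace: q0 -> q1 -> q2 -> q0 -> q1 -> q1
Final state: q1
Accept states: {q2}

No, rejected (final state q1 is not an accept state)


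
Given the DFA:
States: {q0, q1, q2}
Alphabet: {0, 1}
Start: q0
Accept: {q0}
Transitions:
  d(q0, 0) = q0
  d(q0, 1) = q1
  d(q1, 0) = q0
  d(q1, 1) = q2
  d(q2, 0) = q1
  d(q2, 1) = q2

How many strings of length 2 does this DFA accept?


Enumerating all length-2 strings:
  "00" -> q0 [accept]
  "01" -> q1 [reject]
  "10" -> q0 [accept]
  "11" -> q2 [reject]

2 out of 4


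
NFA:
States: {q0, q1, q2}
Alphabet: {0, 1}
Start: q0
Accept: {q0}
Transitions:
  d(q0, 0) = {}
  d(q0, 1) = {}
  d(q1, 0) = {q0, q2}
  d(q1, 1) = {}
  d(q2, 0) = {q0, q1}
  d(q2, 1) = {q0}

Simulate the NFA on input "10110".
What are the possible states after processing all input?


Start: {q0}
  --1--> {}
  --0--> {}
  --1--> {}
  --1--> {}
  --0--> {}

{} (empty set, no valid transitions)


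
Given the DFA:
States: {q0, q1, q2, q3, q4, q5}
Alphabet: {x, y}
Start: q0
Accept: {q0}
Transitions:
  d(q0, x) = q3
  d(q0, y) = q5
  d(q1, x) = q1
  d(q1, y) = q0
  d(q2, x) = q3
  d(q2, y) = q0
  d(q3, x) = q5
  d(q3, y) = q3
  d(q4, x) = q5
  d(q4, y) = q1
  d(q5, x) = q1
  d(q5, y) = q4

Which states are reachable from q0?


BFS from q0:
  layer 0: {q0}
  layer 1: {q3, q5}
  layer 2: {q1, q4}

{q0, q1, q3, q4, q5}


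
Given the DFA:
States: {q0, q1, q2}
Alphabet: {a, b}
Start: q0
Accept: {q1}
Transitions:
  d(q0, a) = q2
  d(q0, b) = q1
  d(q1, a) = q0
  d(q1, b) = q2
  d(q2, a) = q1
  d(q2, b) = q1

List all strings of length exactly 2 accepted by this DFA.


All strings of length 2: 4 total
Accepted: 2

"aa", "ab"


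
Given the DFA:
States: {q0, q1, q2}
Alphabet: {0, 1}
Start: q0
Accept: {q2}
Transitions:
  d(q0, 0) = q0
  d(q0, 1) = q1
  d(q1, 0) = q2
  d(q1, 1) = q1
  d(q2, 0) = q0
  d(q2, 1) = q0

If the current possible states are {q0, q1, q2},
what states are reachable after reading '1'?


Apply transition on '1' from each current state:
  d(q0, 1) = q1
  d(q1, 1) = q1
  d(q2, 1) = q0

{q0, q1}


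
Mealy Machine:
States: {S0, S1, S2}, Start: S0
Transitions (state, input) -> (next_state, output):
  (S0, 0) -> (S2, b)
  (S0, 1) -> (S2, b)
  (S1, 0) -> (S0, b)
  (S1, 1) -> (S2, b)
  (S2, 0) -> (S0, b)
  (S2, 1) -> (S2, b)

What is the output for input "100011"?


Step-by-step:
  (S0, 1) -> (S2, b)
  (S2, 0) -> (S0, b)
  (S0, 0) -> (S2, b)
  (S2, 0) -> (S0, b)
  (S0, 1) -> (S2, b)
  (S2, 1) -> (S2, b)

"bbbbbb"


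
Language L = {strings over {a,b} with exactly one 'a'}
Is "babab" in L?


count('a') = 2

No, "babab" is not in L


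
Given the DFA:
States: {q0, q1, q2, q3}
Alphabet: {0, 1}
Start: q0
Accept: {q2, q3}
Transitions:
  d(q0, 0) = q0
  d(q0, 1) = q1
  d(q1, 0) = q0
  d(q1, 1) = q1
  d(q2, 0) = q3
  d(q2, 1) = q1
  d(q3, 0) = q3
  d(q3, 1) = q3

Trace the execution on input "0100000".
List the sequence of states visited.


Input: 0100000
d(q0, 0) = q0
d(q0, 1) = q1
d(q1, 0) = q0
d(q0, 0) = q0
d(q0, 0) = q0
d(q0, 0) = q0
d(q0, 0) = q0


q0 -> q0 -> q1 -> q0 -> q0 -> q0 -> q0 -> q0


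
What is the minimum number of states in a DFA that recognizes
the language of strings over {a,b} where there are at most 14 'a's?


States: count = 0, 1, ..., 14 (all accepting; 15 states), plus a dead state for count > 14.
Total: 15 + 1 = 16.

16


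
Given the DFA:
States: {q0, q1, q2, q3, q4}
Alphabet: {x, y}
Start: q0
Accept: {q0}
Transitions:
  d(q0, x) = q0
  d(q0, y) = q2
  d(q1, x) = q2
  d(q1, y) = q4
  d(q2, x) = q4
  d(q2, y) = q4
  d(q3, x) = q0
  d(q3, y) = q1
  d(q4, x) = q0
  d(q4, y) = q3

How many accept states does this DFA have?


Accept states listed: {q0}
Counting: q0(1)

1


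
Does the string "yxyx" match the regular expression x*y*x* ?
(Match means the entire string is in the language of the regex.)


|string| = 4; first = 'y'; last = 'x'

No, "yxyx" does not match x*y*x*


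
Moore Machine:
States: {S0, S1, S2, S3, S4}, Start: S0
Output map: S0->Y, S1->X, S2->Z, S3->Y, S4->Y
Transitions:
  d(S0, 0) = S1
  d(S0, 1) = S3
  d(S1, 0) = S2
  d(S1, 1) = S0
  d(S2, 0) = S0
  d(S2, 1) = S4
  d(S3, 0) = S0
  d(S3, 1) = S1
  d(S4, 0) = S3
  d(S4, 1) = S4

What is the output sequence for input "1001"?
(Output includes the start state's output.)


Start: S0 (output Y)
  --1--> S3 (output Y)
  --0--> S0 (output Y)
  --0--> S1 (output X)
  --1--> S0 (output Y)

"YYYXY"


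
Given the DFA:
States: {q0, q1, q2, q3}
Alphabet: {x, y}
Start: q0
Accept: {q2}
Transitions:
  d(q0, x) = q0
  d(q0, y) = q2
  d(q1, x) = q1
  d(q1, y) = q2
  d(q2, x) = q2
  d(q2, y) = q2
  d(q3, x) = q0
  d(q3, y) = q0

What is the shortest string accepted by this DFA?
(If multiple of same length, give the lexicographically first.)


BFS by string length (lex-first path to each state shown):
  len 0: q0<-""
  len 1: q0<-"x", q2<-"y"
Found accept state at length 1.

"y"


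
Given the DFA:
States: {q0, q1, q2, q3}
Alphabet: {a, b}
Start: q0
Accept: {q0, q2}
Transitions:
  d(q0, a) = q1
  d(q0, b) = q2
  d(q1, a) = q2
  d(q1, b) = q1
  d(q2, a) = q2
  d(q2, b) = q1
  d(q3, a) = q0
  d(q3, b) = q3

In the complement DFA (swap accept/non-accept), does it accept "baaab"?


Trace: q0 -> q2 -> q2 -> q2 -> q2 -> q1
Final: q1
Original accept: {q0, q2}
Complement: q1 is not in original accept

Yes, complement accepts (original rejects)


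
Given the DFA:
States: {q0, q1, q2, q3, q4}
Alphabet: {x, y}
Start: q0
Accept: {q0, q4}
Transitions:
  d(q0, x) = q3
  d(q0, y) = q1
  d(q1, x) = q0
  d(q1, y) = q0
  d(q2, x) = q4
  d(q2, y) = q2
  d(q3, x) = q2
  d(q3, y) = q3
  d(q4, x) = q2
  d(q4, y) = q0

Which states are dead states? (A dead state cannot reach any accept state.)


Forward reachability from each state:
  q0 -> reaches accept state q0 (live)
  q1 -> reaches accept state q0 (live)
  q2 -> reaches accept state q0 (live)
  q3 -> reaches accept state q0 (live)
  q4 -> reaches accept state q0 (live)

None (all states can reach an accept state)


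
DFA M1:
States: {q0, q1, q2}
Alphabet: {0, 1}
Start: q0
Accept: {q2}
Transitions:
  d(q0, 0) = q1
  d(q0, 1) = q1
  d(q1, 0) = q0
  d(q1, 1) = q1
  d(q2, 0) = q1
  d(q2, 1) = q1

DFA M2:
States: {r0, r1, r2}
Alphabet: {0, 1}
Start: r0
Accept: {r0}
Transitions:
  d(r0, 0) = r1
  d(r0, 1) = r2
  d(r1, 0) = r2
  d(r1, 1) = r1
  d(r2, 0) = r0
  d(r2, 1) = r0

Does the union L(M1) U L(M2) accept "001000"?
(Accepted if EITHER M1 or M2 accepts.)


M1: final=q0 accepted=False
M2: final=r0 accepted=True

Yes, union accepts


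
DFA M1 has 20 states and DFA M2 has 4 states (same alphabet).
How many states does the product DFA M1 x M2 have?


Product construction pairs every M1 state with every M2 state.
20 * 4 = 80

80


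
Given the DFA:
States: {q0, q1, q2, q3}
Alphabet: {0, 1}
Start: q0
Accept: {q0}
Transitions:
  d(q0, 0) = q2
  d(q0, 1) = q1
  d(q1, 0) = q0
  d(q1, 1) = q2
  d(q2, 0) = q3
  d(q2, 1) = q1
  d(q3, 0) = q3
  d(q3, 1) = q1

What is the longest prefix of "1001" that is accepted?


Run the DFA, marking each prefix where the state is accepting:
  "" -> q0 [accept]
  "1" -> q1 [reject]
  "10" -> q0 [accept]
  "100" -> q2 [reject]
  "1001" -> q1 [reject]

"10"


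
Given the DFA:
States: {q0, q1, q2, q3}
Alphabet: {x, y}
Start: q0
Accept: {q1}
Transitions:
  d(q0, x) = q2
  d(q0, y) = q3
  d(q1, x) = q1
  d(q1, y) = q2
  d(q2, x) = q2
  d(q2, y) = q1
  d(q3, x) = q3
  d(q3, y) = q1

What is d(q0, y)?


Looking up transition d(q0, y)

q3


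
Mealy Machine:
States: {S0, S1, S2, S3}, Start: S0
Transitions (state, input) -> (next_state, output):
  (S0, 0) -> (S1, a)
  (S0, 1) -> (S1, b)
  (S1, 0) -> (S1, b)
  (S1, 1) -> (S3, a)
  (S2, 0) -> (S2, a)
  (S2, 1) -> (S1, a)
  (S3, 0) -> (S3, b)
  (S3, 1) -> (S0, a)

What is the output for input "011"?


Step-by-step:
  (S0, 0) -> (S1, a)
  (S1, 1) -> (S3, a)
  (S3, 1) -> (S0, a)

"aaa"


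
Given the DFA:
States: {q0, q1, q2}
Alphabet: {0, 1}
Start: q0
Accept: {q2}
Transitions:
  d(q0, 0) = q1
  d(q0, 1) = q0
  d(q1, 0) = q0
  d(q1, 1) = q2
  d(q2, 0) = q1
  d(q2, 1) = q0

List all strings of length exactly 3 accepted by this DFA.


All strings of length 3: 8 total
Accepted: 1

"101"


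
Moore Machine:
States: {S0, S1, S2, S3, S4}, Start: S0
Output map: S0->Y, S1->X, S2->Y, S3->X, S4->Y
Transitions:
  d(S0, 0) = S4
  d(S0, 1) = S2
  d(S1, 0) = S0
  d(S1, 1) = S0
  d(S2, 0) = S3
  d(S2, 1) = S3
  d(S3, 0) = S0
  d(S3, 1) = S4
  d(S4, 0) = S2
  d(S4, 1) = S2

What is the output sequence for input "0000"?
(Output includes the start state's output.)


Start: S0 (output Y)
  --0--> S4 (output Y)
  --0--> S2 (output Y)
  --0--> S3 (output X)
  --0--> S0 (output Y)

"YYYXY"


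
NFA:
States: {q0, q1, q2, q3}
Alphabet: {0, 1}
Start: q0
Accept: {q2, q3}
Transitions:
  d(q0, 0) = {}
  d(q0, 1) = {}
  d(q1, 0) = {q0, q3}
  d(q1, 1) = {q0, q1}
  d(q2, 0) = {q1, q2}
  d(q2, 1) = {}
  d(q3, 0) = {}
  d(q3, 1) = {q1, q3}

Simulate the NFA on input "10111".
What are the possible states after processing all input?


Start: {q0}
  --1--> {}
  --0--> {}
  --1--> {}
  --1--> {}
  --1--> {}

{} (empty set, no valid transitions)


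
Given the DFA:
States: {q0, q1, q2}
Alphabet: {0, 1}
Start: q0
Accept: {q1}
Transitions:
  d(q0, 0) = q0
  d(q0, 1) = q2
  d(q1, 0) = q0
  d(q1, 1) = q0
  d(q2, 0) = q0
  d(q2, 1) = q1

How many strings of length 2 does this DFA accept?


Enumerating all length-2 strings:
  "00" -> q0 [reject]
  "01" -> q2 [reject]
  "10" -> q0 [reject]
  "11" -> q1 [accept]

1 out of 4


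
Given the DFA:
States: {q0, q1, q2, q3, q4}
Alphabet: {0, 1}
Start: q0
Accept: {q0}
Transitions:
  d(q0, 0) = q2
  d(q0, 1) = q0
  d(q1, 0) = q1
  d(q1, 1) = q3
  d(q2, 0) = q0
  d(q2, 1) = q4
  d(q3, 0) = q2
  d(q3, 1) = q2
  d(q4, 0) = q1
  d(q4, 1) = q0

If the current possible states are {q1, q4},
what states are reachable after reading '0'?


Apply transition on '0' from each current state:
  d(q1, 0) = q1
  d(q4, 0) = q1

{q1}


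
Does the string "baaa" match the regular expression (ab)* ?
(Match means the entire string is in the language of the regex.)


|string| = 4; first = 'b'; last = 'a'

No, "baaa" does not match (ab)*


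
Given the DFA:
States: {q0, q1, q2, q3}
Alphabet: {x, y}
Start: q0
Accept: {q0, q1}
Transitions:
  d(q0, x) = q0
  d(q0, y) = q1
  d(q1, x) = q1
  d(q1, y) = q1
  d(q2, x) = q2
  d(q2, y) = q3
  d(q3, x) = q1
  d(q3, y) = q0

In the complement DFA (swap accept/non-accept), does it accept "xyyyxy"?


Trace: q0 -> q0 -> q1 -> q1 -> q1 -> q1 -> q1
Final: q1
Original accept: {q0, q1}
Complement: q1 is in original accept

No, complement rejects (original accepts)


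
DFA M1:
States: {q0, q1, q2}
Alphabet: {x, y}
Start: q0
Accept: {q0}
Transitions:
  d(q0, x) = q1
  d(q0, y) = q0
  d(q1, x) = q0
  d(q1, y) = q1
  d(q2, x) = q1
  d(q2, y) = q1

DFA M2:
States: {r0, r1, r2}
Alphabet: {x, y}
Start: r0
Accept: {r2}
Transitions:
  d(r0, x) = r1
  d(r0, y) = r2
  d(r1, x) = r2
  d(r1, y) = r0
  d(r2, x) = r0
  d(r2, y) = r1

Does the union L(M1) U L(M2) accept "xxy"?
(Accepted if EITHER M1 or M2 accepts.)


M1: final=q0 accepted=True
M2: final=r1 accepted=False

Yes, union accepts


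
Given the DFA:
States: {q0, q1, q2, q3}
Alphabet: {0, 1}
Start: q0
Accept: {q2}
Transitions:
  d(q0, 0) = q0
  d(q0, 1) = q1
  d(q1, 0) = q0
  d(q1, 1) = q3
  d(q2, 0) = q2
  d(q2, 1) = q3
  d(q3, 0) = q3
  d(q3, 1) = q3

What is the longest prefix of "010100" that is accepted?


Run the DFA, marking each prefix where the state is accepting:
  "" -> q0 [reject]
  "0" -> q0 [reject]
  "01" -> q1 [reject]
  "010" -> q0 [reject]
  "0101" -> q1 [reject]
  "01010" -> q0 [reject]
  "010100" -> q0 [reject]

No prefix is accepted


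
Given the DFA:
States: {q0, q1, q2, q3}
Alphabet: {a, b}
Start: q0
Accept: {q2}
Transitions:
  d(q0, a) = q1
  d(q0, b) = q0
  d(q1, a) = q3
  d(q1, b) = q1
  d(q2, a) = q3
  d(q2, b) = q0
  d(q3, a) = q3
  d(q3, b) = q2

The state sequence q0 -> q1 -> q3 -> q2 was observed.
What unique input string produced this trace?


Trace back each transition to find the symbol:
  q0 --[a]--> q1
  q1 --[a]--> q3
  q3 --[b]--> q2

"aab"


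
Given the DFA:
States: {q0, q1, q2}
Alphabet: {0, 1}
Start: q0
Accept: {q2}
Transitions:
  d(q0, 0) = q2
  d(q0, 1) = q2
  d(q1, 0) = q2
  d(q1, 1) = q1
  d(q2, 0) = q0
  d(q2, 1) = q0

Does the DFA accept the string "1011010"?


Trace: q0 -> q2 -> q0 -> q2 -> q0 -> q2 -> q0 -> q2
Final state: q2
Accept states: {q2}

Yes, accepted (final state q2 is an accept state)


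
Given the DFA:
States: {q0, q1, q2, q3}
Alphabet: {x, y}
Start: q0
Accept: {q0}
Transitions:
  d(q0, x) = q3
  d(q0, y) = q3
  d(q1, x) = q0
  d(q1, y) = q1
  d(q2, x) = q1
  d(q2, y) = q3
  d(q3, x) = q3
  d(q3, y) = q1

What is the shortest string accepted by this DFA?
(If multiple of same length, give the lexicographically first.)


BFS by string length (lex-first path to each state shown):
  len 0: q0<-""
Found accept state at length 0.

"" (empty string)


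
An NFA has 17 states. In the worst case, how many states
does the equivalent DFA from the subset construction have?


Subset construction: one DFA state per subset of NFA states.
2^17 = 131072

131072


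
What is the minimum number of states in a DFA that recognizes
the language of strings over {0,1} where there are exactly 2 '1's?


States: count = 0, 1, ..., 2 (that's 3 states), plus a dead state for count > 2.
Total: 3 + 1 = 4. Accept = count-2 state.

4


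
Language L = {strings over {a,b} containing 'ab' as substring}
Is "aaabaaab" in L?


'ab' occurs at index 2

Yes, "aaabaaab" is in L


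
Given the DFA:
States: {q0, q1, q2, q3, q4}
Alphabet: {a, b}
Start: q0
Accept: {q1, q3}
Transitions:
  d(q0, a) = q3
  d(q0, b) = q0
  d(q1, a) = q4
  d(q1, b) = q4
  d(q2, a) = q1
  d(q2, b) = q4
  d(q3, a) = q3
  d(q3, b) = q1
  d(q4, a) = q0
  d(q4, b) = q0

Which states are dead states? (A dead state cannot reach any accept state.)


Forward reachability from each state:
  q0 -> reaches accept state q1 (live)
  q1 -> reaches accept state q1 (live)
  q2 -> reaches accept state q1 (live)
  q3 -> reaches accept state q1 (live)
  q4 -> reaches accept state q1 (live)

None (all states can reach an accept state)


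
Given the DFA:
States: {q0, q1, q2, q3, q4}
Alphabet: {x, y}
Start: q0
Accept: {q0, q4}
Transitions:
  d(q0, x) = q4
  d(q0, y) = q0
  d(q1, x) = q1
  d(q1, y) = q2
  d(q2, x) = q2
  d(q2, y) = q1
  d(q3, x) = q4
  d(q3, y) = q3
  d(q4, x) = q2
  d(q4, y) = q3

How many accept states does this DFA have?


Accept states listed: {q0, q4}
Counting: q0(1) q4(2)

2


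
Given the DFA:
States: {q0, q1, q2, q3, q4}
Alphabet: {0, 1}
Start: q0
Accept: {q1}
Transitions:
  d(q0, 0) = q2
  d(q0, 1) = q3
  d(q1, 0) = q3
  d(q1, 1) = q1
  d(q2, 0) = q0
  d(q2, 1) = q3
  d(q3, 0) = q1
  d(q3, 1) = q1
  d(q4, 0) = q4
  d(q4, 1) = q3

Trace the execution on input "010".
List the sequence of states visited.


Input: 010
d(q0, 0) = q2
d(q2, 1) = q3
d(q3, 0) = q1


q0 -> q2 -> q3 -> q1


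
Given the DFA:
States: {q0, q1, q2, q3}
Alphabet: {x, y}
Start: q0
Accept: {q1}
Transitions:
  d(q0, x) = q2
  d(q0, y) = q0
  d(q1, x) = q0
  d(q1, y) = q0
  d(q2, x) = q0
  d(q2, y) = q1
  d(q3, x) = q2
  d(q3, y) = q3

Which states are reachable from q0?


BFS from q0:
  layer 0: {q0}
  layer 1: {q2}
  layer 2: {q1}

{q0, q1, q2}


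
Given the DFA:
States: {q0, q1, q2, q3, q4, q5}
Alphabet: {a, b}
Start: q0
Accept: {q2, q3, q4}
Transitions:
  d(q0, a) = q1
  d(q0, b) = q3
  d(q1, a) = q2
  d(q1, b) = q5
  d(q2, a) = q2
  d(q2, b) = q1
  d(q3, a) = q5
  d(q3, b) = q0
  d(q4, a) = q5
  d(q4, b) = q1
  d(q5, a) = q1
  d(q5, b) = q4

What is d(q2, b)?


Looking up transition d(q2, b)

q1


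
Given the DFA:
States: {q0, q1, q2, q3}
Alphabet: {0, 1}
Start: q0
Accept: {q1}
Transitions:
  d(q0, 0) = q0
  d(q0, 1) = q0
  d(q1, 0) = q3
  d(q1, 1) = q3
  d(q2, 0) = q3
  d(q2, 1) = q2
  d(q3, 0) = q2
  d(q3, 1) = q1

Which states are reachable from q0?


BFS from q0:
  layer 0: {q0}

{q0}


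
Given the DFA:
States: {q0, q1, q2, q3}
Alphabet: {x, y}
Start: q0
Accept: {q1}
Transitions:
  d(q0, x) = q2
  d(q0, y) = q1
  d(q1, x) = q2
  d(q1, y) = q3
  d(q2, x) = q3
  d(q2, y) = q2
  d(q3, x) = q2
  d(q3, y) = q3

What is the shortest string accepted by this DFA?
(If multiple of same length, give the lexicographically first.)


BFS by string length (lex-first path to each state shown):
  len 0: q0<-""
  len 1: q1<-"y", q2<-"x"
Found accept state at length 1.

"y"


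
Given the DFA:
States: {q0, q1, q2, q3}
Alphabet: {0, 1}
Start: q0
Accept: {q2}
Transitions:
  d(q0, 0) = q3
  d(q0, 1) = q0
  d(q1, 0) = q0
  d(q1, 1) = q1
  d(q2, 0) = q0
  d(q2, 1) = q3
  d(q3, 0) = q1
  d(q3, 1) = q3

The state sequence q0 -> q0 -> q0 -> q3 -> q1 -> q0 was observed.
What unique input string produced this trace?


Trace back each transition to find the symbol:
  q0 --[1]--> q0
  q0 --[1]--> q0
  q0 --[0]--> q3
  q3 --[0]--> q1
  q1 --[0]--> q0

"11000"


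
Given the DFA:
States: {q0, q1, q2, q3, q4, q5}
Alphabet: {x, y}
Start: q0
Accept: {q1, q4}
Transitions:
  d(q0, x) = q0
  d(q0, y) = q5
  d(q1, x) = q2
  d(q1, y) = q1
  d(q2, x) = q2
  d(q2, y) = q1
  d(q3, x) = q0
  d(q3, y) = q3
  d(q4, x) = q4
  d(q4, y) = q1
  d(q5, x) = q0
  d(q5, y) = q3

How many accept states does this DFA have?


Accept states listed: {q1, q4}
Counting: q1(1) q4(2)

2


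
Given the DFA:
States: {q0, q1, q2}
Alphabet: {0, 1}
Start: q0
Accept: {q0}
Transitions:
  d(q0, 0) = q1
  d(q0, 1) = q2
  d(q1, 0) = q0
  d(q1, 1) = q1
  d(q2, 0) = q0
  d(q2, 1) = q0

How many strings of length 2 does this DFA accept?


Enumerating all length-2 strings:
  "00" -> q0 [accept]
  "01" -> q1 [reject]
  "10" -> q0 [accept]
  "11" -> q0 [accept]

3 out of 4


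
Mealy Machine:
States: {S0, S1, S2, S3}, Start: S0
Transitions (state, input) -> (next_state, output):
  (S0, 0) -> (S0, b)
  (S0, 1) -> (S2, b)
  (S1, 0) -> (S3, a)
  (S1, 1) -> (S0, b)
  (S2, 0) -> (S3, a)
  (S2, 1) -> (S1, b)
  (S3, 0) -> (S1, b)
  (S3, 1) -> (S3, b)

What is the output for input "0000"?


Step-by-step:
  (S0, 0) -> (S0, b)
  (S0, 0) -> (S0, b)
  (S0, 0) -> (S0, b)
  (S0, 0) -> (S0, b)

"bbbb"


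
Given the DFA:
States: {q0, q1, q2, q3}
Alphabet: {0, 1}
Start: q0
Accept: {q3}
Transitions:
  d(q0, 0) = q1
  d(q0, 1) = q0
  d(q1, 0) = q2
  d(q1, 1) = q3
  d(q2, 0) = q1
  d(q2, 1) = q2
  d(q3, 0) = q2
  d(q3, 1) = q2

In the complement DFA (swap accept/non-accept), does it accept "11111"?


Trace: q0 -> q0 -> q0 -> q0 -> q0 -> q0
Final: q0
Original accept: {q3}
Complement: q0 is not in original accept

Yes, complement accepts (original rejects)


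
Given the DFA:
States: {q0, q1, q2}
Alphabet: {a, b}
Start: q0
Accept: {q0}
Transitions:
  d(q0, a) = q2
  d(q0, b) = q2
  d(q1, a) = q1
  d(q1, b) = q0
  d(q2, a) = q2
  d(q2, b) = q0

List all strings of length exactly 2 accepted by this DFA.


All strings of length 2: 4 total
Accepted: 2

"ab", "bb"


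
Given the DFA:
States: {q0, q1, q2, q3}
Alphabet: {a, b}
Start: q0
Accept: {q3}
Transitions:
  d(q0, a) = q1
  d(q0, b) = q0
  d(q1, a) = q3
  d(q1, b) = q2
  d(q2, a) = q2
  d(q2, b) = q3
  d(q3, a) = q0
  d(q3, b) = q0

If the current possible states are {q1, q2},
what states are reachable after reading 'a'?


Apply transition on 'a' from each current state:
  d(q1, a) = q3
  d(q2, a) = q2

{q2, q3}


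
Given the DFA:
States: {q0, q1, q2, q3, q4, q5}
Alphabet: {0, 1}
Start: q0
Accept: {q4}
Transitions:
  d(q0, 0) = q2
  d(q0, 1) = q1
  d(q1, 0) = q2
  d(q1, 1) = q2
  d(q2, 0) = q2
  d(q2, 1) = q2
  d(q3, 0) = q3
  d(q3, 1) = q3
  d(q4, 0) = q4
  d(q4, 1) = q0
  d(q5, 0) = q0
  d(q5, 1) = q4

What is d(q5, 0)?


Looking up transition d(q5, 0)

q0


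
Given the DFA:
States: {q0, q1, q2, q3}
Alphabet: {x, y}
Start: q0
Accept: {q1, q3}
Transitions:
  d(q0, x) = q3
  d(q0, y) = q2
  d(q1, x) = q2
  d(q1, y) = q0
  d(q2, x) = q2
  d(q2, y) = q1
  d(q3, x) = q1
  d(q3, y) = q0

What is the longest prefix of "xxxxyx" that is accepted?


Run the DFA, marking each prefix where the state is accepting:
  "" -> q0 [reject]
  "x" -> q3 [accept]
  "xx" -> q1 [accept]
  "xxx" -> q2 [reject]
  "xxxx" -> q2 [reject]
  "xxxxy" -> q1 [accept]
  "xxxxyx" -> q2 [reject]

"xxxxy"
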